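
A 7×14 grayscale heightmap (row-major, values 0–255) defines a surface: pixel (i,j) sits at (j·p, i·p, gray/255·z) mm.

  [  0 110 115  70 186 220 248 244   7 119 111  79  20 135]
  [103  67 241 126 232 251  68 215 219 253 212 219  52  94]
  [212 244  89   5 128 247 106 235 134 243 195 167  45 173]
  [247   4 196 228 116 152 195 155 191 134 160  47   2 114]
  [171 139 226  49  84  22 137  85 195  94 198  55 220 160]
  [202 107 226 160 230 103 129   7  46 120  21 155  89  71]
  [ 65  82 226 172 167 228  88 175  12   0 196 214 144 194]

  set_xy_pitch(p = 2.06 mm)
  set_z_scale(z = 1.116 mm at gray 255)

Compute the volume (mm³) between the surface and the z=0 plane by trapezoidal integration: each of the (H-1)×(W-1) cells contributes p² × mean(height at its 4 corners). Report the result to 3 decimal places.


height_mm = gray/255 × 1.116; cell vol = 2.06² × mean(4 corners)
unit = 2.06² × 1.116 / (4×255) = 0.004643 mm³ per gray-sum
row 0: Σ corner-gray over 13 cells = 7700  → 35.7511
row 1: Σ corner-gray over 13 cells = 8568  → 39.7812
row 2: Σ corner-gray over 13 cells = 7582  → 35.2032
row 3: Σ corner-gray over 13 cells = 6860  → 31.8510
row 4: Σ corner-gray over 13 cells = 6398  → 29.7059
row 5: Σ corner-gray over 13 cells = 6726  → 31.2288
Σ rows: total corner-gray = 43834  → 203.5212 mm³

203.521


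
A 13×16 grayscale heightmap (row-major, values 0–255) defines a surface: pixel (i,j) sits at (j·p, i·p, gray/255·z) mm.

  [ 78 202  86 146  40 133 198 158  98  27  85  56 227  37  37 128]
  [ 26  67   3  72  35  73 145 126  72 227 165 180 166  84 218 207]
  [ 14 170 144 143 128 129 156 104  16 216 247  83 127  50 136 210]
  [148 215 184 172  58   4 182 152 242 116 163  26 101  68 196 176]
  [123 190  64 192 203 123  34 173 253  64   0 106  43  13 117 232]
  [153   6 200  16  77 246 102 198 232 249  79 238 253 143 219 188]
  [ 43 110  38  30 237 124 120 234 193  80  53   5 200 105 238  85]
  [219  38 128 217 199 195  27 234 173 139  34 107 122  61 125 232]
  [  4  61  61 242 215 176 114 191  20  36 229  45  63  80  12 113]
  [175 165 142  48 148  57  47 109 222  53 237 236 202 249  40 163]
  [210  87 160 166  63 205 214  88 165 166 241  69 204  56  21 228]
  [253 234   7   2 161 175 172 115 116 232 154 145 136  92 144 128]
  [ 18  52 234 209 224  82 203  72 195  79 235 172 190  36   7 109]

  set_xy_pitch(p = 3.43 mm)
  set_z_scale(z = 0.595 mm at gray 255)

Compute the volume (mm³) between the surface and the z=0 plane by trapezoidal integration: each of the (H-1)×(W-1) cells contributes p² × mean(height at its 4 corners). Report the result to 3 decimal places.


646.708

height_mm = gray/255 × 0.595; cell vol = 3.43² × mean(4 corners)
unit = 3.43² × 0.595 / (4×255) = 0.00686286 mm³ per gray-sum
row 0: Σ corner-gray over 15 cells = 6765  → 46.4272
row 1: Σ corner-gray over 15 cells = 7421  → 50.9293
row 2: Σ corner-gray over 15 cells = 8004  → 54.9303
row 3: Σ corner-gray over 15 cells = 7587  → 52.0685
row 4: Σ corner-gray over 15 cells = 8362  → 57.3872
row 5: Σ corner-gray over 15 cells = 8519  → 58.4647
row 6: Σ corner-gray over 15 cells = 7711  → 52.9195
row 7: Σ corner-gray over 15 cells = 7256  → 49.7969
row 8: Σ corner-gray over 15 cells = 7455  → 51.1626
row 9: Σ corner-gray over 15 cells = 8496  → 58.3068
row 10: Σ corner-gray over 15 cells = 8399  → 57.6411
row 11: Σ corner-gray over 15 cells = 8258  → 56.6735
Σ rows: total corner-gray = 94233  → 646.7077 mm³


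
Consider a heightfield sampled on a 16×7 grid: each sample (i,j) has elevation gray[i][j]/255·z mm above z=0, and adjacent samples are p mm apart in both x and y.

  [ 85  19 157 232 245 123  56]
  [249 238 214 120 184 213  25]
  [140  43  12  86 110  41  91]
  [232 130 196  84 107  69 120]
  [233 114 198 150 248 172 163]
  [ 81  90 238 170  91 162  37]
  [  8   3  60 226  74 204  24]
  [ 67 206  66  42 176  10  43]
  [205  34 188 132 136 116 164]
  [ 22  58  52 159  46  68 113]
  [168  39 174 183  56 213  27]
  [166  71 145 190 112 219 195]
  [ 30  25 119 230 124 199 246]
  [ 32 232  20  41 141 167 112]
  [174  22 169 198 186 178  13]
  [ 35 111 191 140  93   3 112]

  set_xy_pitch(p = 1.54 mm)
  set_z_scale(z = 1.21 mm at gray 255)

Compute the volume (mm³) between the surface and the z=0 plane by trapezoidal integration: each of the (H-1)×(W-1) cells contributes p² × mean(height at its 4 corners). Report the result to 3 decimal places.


127.254

height_mm = gray/255 × 1.21; cell vol = 1.54² × mean(4 corners)
unit = 1.54² × 1.21 / (4×255) = 0.00281337 mm³ per gray-sum
row 0: Σ corner-gray over 6 cells = 3905  → 10.9862
row 1: Σ corner-gray over 6 cells = 3027  → 8.5161
row 2: Σ corner-gray over 6 cells = 2339  → 6.5805
row 3: Σ corner-gray over 6 cells = 3684  → 10.3645
row 4: Σ corner-gray over 6 cells = 3780  → 10.6345
row 5: Σ corner-gray over 6 cells = 2786  → 7.8380
row 6: Σ corner-gray over 6 cells = 2276  → 6.4032
row 7: Σ corner-gray over 6 cells = 2691  → 7.5708
row 8: Σ corner-gray over 6 cells = 2482  → 6.9828
row 9: Σ corner-gray over 6 cells = 2426  → 6.8252
row 10: Σ corner-gray over 6 cells = 3360  → 9.4529
row 11: Σ corner-gray over 6 cells = 3505  → 9.8609
row 12: Σ corner-gray over 6 cells = 3016  → 8.4851
row 13: Σ corner-gray over 6 cells = 3039  → 8.5498
row 14: Σ corner-gray over 6 cells = 2916  → 8.2038
Σ rows: total corner-gray = 45232  → 127.2543 mm³


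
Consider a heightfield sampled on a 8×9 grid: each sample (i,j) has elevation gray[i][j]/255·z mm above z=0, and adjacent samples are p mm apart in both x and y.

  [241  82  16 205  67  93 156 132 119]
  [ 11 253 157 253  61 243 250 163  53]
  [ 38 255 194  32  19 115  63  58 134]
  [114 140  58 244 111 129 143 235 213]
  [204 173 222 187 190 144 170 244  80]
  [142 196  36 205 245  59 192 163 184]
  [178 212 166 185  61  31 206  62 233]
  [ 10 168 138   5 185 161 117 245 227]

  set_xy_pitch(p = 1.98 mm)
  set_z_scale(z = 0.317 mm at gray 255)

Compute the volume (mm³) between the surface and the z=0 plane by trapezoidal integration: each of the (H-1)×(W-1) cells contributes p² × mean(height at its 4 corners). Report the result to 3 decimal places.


40.701

height_mm = gray/255 × 0.317; cell vol = 1.98² × mean(4 corners)
unit = 1.98² × 0.317 / (4×255) = 0.0012184 mm³ per gray-sum
row 0: Σ corner-gray over 8 cells = 4686  → 5.7094
row 1: Σ corner-gray over 8 cells = 4468  → 5.4438
row 2: Σ corner-gray over 8 cells = 4091  → 4.9845
row 3: Σ corner-gray over 8 cells = 5391  → 6.5684
row 4: Σ corner-gray over 8 cells = 5462  → 6.6549
row 5: Σ corner-gray over 8 cells = 4775  → 5.8179
row 6: Σ corner-gray over 8 cells = 4532  → 5.5218
Σ rows: total corner-gray = 33405  → 40.7006 mm³


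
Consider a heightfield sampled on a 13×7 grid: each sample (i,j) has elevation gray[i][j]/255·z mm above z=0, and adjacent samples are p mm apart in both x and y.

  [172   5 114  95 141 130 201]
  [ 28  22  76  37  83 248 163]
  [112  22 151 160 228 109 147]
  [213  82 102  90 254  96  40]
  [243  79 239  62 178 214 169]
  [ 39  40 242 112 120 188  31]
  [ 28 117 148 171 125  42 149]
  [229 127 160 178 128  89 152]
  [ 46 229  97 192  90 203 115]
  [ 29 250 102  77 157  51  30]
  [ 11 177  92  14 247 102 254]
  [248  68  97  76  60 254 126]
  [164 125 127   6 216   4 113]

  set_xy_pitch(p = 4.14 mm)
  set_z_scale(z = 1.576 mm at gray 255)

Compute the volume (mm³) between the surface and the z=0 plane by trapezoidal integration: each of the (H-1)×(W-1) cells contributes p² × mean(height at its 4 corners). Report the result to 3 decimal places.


height_mm = gray/255 × 1.576; cell vol = 4.14² × mean(4 corners)
unit = 4.14² × 1.576 / (4×255) = 0.0264824 mm³ per gray-sum
row 0: Σ corner-gray over 6 cells = 2466  → 65.3055
row 1: Σ corner-gray over 6 cells = 2722  → 72.0850
row 2: Σ corner-gray over 6 cells = 3100  → 82.0953
row 3: Σ corner-gray over 6 cells = 3457  → 91.5495
row 4: Σ corner-gray over 6 cells = 3430  → 90.8345
row 5: Σ corner-gray over 6 cells = 2857  → 75.6601
row 6: Σ corner-gray over 6 cells = 3128  → 82.8368
row 7: Σ corner-gray over 6 cells = 3528  → 93.4298
row 8: Σ corner-gray over 6 cells = 3116  → 82.5190
row 9: Σ corner-gray over 6 cells = 2862  → 75.7925
row 10: Σ corner-gray over 6 cells = 3013  → 79.7914
row 11: Σ corner-gray over 6 cells = 2717  → 71.9526
Σ rows: total corner-gray = 36396  → 963.8521 mm³

963.852


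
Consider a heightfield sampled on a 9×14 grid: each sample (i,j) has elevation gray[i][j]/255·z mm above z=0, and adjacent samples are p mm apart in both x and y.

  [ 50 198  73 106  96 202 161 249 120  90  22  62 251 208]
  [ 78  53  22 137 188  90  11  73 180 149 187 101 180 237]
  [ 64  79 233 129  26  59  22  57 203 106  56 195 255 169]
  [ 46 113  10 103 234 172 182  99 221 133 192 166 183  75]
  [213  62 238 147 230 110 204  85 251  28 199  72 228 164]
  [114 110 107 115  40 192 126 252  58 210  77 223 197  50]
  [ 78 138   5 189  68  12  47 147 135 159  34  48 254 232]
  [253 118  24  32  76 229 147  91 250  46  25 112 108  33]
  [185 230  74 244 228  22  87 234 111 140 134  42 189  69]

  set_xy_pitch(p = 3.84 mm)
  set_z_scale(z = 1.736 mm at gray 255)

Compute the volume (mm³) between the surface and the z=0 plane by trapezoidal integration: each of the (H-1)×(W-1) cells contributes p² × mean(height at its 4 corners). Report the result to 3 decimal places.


height_mm = gray/255 × 1.736; cell vol = 3.84² × mean(4 corners)
unit = 3.84² × 1.736 / (4×255) = 0.0250964 mm³ per gray-sum
row 0: Σ corner-gray over 13 cells = 6575  → 165.0090
row 1: Σ corner-gray over 13 cells = 6130  → 153.8411
row 2: Σ corner-gray over 13 cells = 6810  → 170.9067
row 3: Σ corner-gray over 13 cells = 7822  → 196.3043
row 4: Σ corner-gray over 13 cells = 7663  → 192.3140
row 5: Σ corner-gray over 13 cells = 6360  → 159.6133
row 6: Σ corner-gray over 13 cells = 5584  → 140.1385
row 7: Σ corner-gray over 13 cells = 6526  → 163.7793
Σ rows: total corner-gray = 53470  → 1341.9063 mm³

1341.906


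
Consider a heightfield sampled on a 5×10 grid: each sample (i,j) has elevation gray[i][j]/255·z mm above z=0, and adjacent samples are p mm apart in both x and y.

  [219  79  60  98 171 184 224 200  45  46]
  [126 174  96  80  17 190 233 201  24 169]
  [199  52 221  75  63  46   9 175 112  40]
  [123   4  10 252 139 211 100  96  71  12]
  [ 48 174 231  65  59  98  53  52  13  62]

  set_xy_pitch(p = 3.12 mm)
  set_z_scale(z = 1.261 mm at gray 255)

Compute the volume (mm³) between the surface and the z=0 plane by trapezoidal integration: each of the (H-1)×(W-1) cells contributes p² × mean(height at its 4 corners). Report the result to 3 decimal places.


191.696

height_mm = gray/255 × 1.261; cell vol = 3.12² × mean(4 corners)
unit = 3.12² × 1.261 / (4×255) = 0.0120344 mm³ per gray-sum
row 0: Σ corner-gray over 9 cells = 4712  → 56.7060
row 1: Σ corner-gray over 9 cells = 4070  → 48.9800
row 2: Σ corner-gray over 9 cells = 3646  → 43.8774
row 3: Σ corner-gray over 9 cells = 3501  → 42.1324
Σ rows: total corner-gray = 15929  → 191.6958 mm³


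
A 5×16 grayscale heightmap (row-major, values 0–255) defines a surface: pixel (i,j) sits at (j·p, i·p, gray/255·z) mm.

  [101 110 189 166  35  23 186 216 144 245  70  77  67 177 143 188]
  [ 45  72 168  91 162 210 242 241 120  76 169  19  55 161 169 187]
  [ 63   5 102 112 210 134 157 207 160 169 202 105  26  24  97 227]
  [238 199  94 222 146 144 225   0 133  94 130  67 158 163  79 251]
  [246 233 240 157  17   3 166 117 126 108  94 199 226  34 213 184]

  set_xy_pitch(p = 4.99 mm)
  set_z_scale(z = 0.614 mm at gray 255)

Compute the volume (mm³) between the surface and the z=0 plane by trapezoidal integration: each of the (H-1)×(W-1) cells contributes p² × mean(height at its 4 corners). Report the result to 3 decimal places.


height_mm = gray/255 × 0.614; cell vol = 4.99² × mean(4 corners)
unit = 4.99² × 0.614 / (4×255) = 0.0149889 mm³ per gray-sum
row 0: Σ corner-gray over 15 cells = 8127  → 121.8147
row 1: Σ corner-gray over 15 cells = 7852  → 117.6927
row 2: Σ corner-gray over 15 cells = 7907  → 118.5171
row 3: Σ corner-gray over 15 cells = 8493  → 127.3006
Σ rows: total corner-gray = 32379  → 485.3251 mm³

485.325


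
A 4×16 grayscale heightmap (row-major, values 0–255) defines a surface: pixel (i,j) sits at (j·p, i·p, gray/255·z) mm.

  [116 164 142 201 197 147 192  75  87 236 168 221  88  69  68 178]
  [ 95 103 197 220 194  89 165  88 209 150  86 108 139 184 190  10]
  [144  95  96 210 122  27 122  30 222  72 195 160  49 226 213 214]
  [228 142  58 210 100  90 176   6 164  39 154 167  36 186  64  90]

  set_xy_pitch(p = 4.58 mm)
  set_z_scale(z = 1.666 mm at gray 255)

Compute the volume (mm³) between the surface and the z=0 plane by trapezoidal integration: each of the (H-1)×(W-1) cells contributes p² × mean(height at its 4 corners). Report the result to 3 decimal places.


845.436

height_mm = gray/255 × 1.666; cell vol = 4.58² × mean(4 corners)
unit = 4.58² × 1.666 / (4×255) = 0.0342615 mm³ per gray-sum
row 0: Σ corner-gray over 15 cells = 8753  → 299.8905
row 1: Σ corner-gray over 15 cells = 8385  → 287.2823
row 2: Σ corner-gray over 15 cells = 7538  → 258.2628
Σ rows: total corner-gray = 24676  → 845.4356 mm³


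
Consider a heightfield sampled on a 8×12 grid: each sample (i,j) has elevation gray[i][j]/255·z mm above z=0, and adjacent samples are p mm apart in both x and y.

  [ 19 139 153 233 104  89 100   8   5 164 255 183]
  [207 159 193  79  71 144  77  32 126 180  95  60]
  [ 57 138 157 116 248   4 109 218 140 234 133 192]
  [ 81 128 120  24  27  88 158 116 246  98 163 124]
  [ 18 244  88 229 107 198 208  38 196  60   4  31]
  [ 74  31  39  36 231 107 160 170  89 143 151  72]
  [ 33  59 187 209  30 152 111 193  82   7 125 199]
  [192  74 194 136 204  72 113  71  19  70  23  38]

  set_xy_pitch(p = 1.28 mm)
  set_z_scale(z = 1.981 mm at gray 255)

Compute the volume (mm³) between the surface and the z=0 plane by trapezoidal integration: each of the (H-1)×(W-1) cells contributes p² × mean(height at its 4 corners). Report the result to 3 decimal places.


height_mm = gray/255 × 1.981; cell vol = 1.28² × mean(4 corners)
unit = 1.28² × 1.981 / (4×255) = 0.00318203 mm³ per gray-sum
row 0: Σ corner-gray over 11 cells = 5281  → 16.8043
row 1: Σ corner-gray over 11 cells = 5822  → 18.5258
row 2: Σ corner-gray over 11 cells = 5784  → 18.4049
row 3: Σ corner-gray over 11 cells = 5334  → 16.9729
row 4: Σ corner-gray over 11 cells = 5253  → 16.7152
row 5: Σ corner-gray over 11 cells = 5002  → 15.9165
row 6: Σ corner-gray over 11 cells = 4724  → 15.0319
Σ rows: total corner-gray = 37200  → 118.3715 mm³

118.372


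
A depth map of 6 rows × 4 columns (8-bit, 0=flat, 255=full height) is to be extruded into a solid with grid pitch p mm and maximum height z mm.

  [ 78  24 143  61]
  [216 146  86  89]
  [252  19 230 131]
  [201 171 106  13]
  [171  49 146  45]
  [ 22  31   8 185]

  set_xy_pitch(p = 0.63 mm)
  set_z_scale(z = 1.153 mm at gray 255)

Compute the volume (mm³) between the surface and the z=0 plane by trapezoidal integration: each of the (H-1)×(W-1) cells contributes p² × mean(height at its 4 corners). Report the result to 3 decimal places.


3.054

height_mm = gray/255 × 1.153; cell vol = 0.63² × mean(4 corners)
unit = 0.63² × 1.153 / (4×255) = 0.000448653 mm³ per gray-sum
row 0: Σ corner-gray over 3 cells = 1242  → 0.5572
row 1: Σ corner-gray over 3 cells = 1650  → 0.7403
row 2: Σ corner-gray over 3 cells = 1649  → 0.7398
row 3: Σ corner-gray over 3 cells = 1374  → 0.6164
row 4: Σ corner-gray over 3 cells = 891  → 0.3997
Σ rows: total corner-gray = 6806  → 3.0535 mm³


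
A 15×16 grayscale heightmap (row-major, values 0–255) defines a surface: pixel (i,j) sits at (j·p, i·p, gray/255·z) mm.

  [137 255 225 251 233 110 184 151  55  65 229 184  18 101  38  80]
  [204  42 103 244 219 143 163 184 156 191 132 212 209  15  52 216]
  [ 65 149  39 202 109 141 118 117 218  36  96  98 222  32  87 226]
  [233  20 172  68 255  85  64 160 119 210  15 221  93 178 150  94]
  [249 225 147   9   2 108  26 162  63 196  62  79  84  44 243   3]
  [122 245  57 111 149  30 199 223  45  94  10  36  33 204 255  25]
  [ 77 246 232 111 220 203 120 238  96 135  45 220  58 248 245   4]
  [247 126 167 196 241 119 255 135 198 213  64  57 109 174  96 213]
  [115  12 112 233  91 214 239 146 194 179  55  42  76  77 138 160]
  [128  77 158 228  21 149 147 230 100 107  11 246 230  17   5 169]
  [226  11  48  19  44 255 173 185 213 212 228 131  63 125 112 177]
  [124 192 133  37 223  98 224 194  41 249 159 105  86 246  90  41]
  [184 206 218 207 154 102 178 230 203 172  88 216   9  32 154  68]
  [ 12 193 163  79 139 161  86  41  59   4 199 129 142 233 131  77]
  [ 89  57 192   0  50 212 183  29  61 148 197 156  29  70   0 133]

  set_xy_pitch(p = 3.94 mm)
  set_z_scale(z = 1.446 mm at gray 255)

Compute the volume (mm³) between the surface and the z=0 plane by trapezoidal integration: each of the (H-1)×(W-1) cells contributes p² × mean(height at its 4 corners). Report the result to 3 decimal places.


height_mm = gray/255 × 1.446; cell vol = 3.94² × mean(4 corners)
unit = 3.94² × 1.446 / (4×255) = 0.022007 mm³ per gray-sum
row 0: Σ corner-gray over 15 cells = 8965  → 197.2926
row 1: Σ corner-gray over 15 cells = 8169  → 179.7751
row 2: Σ corner-gray over 15 cells = 7566  → 166.5049
row 3: Σ corner-gray over 15 cells = 7099  → 156.2276
row 4: Σ corner-gray over 15 cells = 6681  → 147.0287
row 5: Σ corner-gray over 15 cells = 8444  → 185.8270
row 6: Σ corner-gray over 15 cells = 9675  → 212.9176
row 7: Σ corner-gray over 15 cells = 8651  → 190.3824
row 8: Σ corner-gray over 15 cells = 7640  → 168.1334
row 9: Σ corner-gray over 15 cells = 7790  → 171.4344
row 10: Σ corner-gray over 15 cells = 8360  → 183.9784
row 11: Σ corner-gray over 15 cells = 8909  → 196.0602
row 12: Σ corner-gray over 15 cells = 8197  → 180.3913
row 13: Σ corner-gray over 15 cells = 6597  → 145.1801
Σ rows: total corner-gray = 112743  → 2481.1336 mm³

2481.134


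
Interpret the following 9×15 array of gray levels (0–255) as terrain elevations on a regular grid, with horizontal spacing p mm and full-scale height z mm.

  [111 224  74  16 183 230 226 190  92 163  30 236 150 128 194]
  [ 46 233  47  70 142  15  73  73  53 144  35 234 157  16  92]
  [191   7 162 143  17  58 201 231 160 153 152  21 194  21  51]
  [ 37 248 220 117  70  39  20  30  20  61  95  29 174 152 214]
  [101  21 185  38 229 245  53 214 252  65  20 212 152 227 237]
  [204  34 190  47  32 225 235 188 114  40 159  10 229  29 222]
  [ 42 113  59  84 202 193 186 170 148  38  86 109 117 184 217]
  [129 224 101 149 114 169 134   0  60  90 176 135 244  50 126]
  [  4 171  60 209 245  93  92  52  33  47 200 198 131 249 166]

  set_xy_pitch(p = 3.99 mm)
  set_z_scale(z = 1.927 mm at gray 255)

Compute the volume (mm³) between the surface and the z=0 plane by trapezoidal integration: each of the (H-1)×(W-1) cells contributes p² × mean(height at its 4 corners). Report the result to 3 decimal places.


1660.373

height_mm = gray/255 × 1.927; cell vol = 3.99² × mean(4 corners)
unit = 3.99² × 1.927 / (4×255) = 0.0300765 mm³ per gray-sum
row 0: Σ corner-gray over 14 cells = 6911  → 207.8587
row 1: Σ corner-gray over 14 cells = 6004  → 180.5793
row 2: Σ corner-gray over 14 cells = 6083  → 182.9554
row 3: Σ corner-gray over 14 cells = 6965  → 209.4828
row 4: Σ corner-gray over 14 cells = 7654  → 230.2056
row 5: Σ corner-gray over 14 cells = 7127  → 214.3552
row 6: Σ corner-gray over 14 cells = 7184  → 216.0696
row 7: Σ corner-gray over 14 cells = 7277  → 218.8667
Σ rows: total corner-gray = 55205  → 1660.3733 mm³


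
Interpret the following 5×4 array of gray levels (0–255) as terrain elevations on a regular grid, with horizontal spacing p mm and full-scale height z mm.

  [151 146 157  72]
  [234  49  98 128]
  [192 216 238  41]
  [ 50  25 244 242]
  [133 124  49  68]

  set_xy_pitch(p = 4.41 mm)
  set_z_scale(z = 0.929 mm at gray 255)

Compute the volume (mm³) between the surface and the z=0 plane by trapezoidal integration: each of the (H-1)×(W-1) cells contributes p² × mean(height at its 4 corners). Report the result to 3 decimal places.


height_mm = gray/255 × 0.929; cell vol = 4.41² × mean(4 corners)
unit = 4.41² × 0.929 / (4×255) = 0.017713 mm³ per gray-sum
row 0: Σ corner-gray over 3 cells = 1485  → 26.3038
row 1: Σ corner-gray over 3 cells = 1797  → 31.8303
row 2: Σ corner-gray over 3 cells = 1971  → 34.9124
row 3: Σ corner-gray over 3 cells = 1377  → 24.3908
Σ rows: total corner-gray = 6630  → 117.4374 mm³

117.437


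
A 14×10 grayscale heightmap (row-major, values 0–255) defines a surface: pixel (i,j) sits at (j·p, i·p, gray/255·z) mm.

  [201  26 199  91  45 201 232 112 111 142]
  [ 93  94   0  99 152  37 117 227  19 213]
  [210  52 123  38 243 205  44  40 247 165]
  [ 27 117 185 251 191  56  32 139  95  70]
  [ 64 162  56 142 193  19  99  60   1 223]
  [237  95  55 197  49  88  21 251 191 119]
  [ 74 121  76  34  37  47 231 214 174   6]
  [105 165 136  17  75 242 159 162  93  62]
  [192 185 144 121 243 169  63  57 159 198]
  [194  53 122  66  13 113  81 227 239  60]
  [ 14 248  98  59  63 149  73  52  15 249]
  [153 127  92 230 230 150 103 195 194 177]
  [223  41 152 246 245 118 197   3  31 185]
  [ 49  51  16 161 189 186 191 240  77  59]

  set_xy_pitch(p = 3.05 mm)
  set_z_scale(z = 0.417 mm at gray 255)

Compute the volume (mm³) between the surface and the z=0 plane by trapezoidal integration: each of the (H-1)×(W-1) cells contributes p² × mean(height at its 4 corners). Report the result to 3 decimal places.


220.035

height_mm = gray/255 × 0.417; cell vol = 3.05² × mean(4 corners)
unit = 3.05² × 0.417 / (4×255) = 0.00380308 mm³ per gray-sum
row 0: Σ corner-gray over 9 cells = 4173  → 15.8703
row 1: Σ corner-gray over 9 cells = 4155  → 15.8018
row 2: Σ corner-gray over 9 cells = 4588  → 17.4485
row 3: Σ corner-gray over 9 cells = 3980  → 15.1363
row 4: Σ corner-gray over 9 cells = 4001  → 15.2161
row 5: Σ corner-gray over 9 cells = 4198  → 15.9653
row 6: Σ corner-gray over 9 cells = 4213  → 16.0224
row 7: Σ corner-gray over 9 cells = 4937  → 18.7758
row 8: Σ corner-gray over 9 cells = 4754  → 18.0798
row 9: Σ corner-gray over 9 cells = 3859  → 14.6761
row 10: Σ corner-gray over 9 cells = 4749  → 18.0608
row 11: Σ corner-gray over 9 cells = 5446  → 20.7116
row 12: Σ corner-gray over 9 cells = 4804  → 18.2700
Σ rows: total corner-gray = 57857  → 220.0349 mm³


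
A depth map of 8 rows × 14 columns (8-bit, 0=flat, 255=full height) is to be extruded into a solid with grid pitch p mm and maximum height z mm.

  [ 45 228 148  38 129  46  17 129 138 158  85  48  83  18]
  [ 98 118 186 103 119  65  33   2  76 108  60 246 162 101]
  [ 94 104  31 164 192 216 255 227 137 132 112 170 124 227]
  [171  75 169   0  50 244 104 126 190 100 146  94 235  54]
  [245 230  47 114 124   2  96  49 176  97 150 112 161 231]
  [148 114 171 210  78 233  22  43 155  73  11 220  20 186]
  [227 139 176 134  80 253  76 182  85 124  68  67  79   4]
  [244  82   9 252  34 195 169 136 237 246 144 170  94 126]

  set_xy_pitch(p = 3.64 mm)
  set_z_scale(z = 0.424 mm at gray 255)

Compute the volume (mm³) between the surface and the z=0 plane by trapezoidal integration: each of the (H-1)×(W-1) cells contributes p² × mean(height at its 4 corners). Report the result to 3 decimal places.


height_mm = gray/255 × 0.424; cell vol = 3.64² × mean(4 corners)
unit = 3.64² × 0.424 / (4×255) = 0.00550768 mm³ per gray-sum
row 0: Σ corner-gray over 13 cells = 5312  → 29.2568
row 1: Σ corner-gray over 13 cells = 6804  → 37.4742
row 2: Σ corner-gray over 13 cells = 7340  → 40.4263
row 3: Σ corner-gray over 13 cells = 6483  → 35.7063
row 4: Σ corner-gray over 13 cells = 6226  → 34.2908
row 5: Σ corner-gray over 13 cells = 6191  → 34.0980
row 6: Σ corner-gray over 13 cells = 7063  → 38.9007
Σ rows: total corner-gray = 45419  → 250.1532 mm³

250.153


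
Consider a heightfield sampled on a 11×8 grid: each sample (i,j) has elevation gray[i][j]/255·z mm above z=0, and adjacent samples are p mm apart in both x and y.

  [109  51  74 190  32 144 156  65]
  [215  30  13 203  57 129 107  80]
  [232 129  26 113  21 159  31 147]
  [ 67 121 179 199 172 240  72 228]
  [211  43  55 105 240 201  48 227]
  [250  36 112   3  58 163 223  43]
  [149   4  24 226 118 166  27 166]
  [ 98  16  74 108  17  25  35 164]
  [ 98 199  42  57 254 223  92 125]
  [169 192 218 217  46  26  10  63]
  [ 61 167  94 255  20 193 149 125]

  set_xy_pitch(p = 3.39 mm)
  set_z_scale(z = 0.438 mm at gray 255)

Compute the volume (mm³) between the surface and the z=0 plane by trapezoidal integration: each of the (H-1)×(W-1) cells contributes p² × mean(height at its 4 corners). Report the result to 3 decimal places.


156.385

height_mm = gray/255 × 0.438; cell vol = 3.39² × mean(4 corners)
unit = 3.39² × 0.438 / (4×255) = 0.00493484 mm³ per gray-sum
row 0: Σ corner-gray over 7 cells = 2841  → 14.0199
row 1: Σ corner-gray over 7 cells = 2710  → 13.3734
row 2: Σ corner-gray over 7 cells = 3598  → 17.7556
row 3: Σ corner-gray over 7 cells = 4083  → 20.1490
row 4: Σ corner-gray over 7 cells = 3305  → 16.3097
row 5: Σ corner-gray over 7 cells = 2928  → 14.4492
row 6: Σ corner-gray over 7 cells = 2257  → 11.1379
row 7: Σ corner-gray over 7 cells = 2769  → 13.6646
row 8: Σ corner-gray over 7 cells = 3607  → 17.8000
row 9: Σ corner-gray over 7 cells = 3592  → 17.7260
Σ rows: total corner-gray = 31690  → 156.3852 mm³


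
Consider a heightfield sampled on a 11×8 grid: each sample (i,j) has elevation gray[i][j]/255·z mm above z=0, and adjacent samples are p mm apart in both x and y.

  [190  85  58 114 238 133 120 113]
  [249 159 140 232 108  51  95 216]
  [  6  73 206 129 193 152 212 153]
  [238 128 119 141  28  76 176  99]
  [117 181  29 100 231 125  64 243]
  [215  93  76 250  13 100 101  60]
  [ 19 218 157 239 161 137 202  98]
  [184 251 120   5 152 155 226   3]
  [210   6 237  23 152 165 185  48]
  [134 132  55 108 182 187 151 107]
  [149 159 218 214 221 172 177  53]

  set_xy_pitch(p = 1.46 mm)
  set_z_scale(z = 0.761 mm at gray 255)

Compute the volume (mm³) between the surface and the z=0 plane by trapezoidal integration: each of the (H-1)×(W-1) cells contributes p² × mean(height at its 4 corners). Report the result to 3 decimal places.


61.497

height_mm = gray/255 × 0.761; cell vol = 1.46² × mean(4 corners)
unit = 1.46² × 0.761 / (4×255) = 0.00159034 mm³ per gray-sum
row 0: Σ corner-gray over 7 cells = 3834  → 6.0974
row 1: Σ corner-gray over 7 cells = 4124  → 6.5586
row 2: Σ corner-gray over 7 cells = 3762  → 5.9829
row 3: Σ corner-gray over 7 cells = 3493  → 5.5551
row 4: Σ corner-gray over 7 cells = 3361  → 5.3451
row 5: Σ corner-gray over 7 cells = 3886  → 6.1801
row 6: Σ corner-gray over 7 cells = 4350  → 6.9180
row 7: Σ corner-gray over 7 cells = 3799  → 6.0417
row 8: Σ corner-gray over 7 cells = 3665  → 5.8286
row 9: Σ corner-gray over 7 cells = 4395  → 6.9895
Σ rows: total corner-gray = 38669  → 61.4969 mm³


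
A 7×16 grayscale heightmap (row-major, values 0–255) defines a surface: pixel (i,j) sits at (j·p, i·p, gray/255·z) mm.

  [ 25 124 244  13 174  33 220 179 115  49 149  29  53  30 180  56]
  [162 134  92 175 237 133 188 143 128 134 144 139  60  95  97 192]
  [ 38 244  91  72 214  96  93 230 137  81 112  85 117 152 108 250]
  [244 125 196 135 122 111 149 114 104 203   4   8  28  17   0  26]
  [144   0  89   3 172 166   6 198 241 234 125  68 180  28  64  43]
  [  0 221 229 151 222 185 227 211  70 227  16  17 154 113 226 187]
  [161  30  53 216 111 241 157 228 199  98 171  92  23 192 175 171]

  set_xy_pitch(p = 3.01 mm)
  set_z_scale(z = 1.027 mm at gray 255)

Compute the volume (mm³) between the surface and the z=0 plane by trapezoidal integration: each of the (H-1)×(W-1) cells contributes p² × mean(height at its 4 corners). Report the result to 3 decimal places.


height_mm = gray/255 × 1.027; cell vol = 3.01² × mean(4 corners)
unit = 3.01² × 1.027 / (4×255) = 0.00912228 mm³ per gray-sum
row 0: Σ corner-gray over 15 cells = 7417  → 67.6599
row 1: Σ corner-gray over 15 cells = 8104  → 73.9269
row 2: Σ corner-gray over 15 cells = 6854  → 62.5241
row 3: Σ corner-gray over 15 cells = 6237  → 56.8956
row 4: Σ corner-gray over 15 cells = 8060  → 73.5256
row 5: Σ corner-gray over 15 cells = 9029  → 82.3650
Σ rows: total corner-gray = 45701  → 416.8972 mm³

416.897


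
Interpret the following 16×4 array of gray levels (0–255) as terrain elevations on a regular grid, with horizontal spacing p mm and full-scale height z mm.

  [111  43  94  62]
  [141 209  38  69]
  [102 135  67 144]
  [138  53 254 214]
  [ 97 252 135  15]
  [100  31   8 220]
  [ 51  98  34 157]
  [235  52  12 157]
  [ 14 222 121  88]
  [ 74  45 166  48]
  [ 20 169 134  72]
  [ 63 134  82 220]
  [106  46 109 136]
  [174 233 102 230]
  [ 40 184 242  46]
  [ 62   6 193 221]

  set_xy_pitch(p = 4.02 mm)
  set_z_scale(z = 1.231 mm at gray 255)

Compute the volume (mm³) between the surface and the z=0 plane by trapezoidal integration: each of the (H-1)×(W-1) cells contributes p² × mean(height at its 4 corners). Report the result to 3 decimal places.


height_mm = gray/255 × 1.231; cell vol = 4.02² × mean(4 corners)
unit = 4.02² × 1.231 / (4×255) = 0.0195034 mm³ per gray-sum
row 0: Σ corner-gray over 3 cells = 1151  → 22.4484
row 1: Σ corner-gray over 3 cells = 1354  → 26.4076
row 2: Σ corner-gray over 3 cells = 1616  → 31.5175
row 3: Σ corner-gray over 3 cells = 1852  → 36.1203
row 4: Σ corner-gray over 3 cells = 1284  → 25.0423
row 5: Σ corner-gray over 3 cells = 870  → 16.9679
row 6: Σ corner-gray over 3 cells = 992  → 19.3474
row 7: Σ corner-gray over 3 cells = 1308  → 25.5104
row 8: Σ corner-gray over 3 cells = 1332  → 25.9785
row 9: Σ corner-gray over 3 cells = 1242  → 24.2232
row 10: Σ corner-gray over 3 cells = 1413  → 27.5583
row 11: Σ corner-gray over 3 cells = 1267  → 24.7108
row 12: Σ corner-gray over 3 cells = 1626  → 31.7125
row 13: Σ corner-gray over 3 cells = 2012  → 39.2408
row 14: Σ corner-gray over 3 cells = 1619  → 31.5760
Σ rows: total corner-gray = 20938  → 408.3619 mm³

408.362


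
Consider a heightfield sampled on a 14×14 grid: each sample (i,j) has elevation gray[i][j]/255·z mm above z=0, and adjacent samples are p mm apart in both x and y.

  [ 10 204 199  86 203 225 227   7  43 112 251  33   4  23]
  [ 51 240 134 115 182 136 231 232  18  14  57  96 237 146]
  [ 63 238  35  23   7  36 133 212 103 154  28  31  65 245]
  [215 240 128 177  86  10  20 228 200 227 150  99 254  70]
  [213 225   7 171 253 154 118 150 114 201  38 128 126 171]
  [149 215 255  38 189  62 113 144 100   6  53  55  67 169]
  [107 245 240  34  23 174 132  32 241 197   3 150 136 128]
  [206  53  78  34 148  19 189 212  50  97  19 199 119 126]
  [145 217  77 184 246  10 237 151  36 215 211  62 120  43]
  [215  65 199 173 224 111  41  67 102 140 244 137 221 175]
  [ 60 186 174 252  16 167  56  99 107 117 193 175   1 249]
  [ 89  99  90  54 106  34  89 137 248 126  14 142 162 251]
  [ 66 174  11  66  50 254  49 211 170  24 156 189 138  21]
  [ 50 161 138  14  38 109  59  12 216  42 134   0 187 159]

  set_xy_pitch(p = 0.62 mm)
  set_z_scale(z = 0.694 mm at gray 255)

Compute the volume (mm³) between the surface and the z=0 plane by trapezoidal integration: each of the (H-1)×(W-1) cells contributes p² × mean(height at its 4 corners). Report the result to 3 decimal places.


22.291

height_mm = gray/255 × 0.694; cell vol = 0.62² × mean(4 corners)
unit = 0.62² × 0.694 / (4×255) = 0.000261543 mm³ per gray-sum
row 0: Σ corner-gray over 13 cells = 6802  → 1.7790
row 1: Σ corner-gray over 13 cells = 6019  → 1.5742
row 2: Σ corner-gray over 13 cells = 6361  → 1.6637
row 3: Σ corner-gray over 13 cells = 7677  → 2.0079
row 4: Σ corner-gray over 13 cells = 6666  → 1.7434
row 5: Σ corner-gray over 13 cells = 6361  → 1.6637
row 6: Σ corner-gray over 13 cells = 6215  → 1.6255
row 7: Σ corner-gray over 13 cells = 6486  → 1.6964
row 8: Σ corner-gray over 13 cells = 7558  → 1.9767
row 9: Σ corner-gray over 13 cells = 7233  → 1.8917
row 10: Σ corner-gray over 13 cells = 6337  → 1.6574
row 11: Σ corner-gray over 13 cells = 6013  → 1.5727
row 12: Σ corner-gray over 13 cells = 5500  → 1.4385
Σ rows: total corner-gray = 85228  → 22.2908 mm³


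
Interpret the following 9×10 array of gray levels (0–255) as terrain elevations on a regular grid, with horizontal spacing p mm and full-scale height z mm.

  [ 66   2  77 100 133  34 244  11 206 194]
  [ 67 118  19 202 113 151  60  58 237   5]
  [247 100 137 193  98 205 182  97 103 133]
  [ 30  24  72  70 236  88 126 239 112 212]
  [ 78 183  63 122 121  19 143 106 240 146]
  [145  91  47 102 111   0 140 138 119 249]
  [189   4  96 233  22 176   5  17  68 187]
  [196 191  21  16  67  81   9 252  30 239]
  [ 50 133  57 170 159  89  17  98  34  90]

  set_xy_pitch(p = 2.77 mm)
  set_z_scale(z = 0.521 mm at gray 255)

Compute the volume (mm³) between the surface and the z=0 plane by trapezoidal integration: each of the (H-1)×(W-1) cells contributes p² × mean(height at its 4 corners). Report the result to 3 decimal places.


125.673

height_mm = gray/255 × 0.521; cell vol = 2.77² × mean(4 corners)
unit = 2.77² × 0.521 / (4×255) = 0.0039192 mm³ per gray-sum
row 0: Σ corner-gray over 9 cells = 3862  → 15.1359
row 1: Σ corner-gray over 9 cells = 4598  → 18.0205
row 2: Σ corner-gray over 9 cells = 4786  → 18.7573
row 3: Σ corner-gray over 9 cells = 4394  → 17.2210
row 4: Σ corner-gray over 9 cells = 4108  → 16.1001
row 5: Σ corner-gray over 9 cells = 3508  → 13.7485
row 6: Σ corner-gray over 9 cells = 3387  → 13.2743
row 7: Σ corner-gray over 9 cells = 3423  → 13.4154
Σ rows: total corner-gray = 32066  → 125.6730 mm³


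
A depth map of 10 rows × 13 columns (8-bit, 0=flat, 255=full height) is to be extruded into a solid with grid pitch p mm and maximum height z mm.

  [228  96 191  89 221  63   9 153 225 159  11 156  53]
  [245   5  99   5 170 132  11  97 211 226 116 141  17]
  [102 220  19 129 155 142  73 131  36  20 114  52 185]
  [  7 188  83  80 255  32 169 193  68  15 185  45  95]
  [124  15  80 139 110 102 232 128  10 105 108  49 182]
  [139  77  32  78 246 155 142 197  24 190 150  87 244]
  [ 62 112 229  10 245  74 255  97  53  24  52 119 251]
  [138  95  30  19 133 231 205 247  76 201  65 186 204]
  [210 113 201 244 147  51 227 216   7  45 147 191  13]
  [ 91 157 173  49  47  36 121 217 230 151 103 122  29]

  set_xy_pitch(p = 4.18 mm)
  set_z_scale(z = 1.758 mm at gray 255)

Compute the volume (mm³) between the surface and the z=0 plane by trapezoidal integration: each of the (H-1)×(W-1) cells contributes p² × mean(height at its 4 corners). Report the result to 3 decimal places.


height_mm = gray/255 × 1.758; cell vol = 4.18² × mean(4 corners)
unit = 4.18² × 1.758 / (4×255) = 0.0301142 mm³ per gray-sum
row 0: Σ corner-gray over 12 cells = 5715  → 172.1026
row 1: Σ corner-gray over 12 cells = 5157  → 155.2989
row 2: Σ corner-gray over 12 cells = 5197  → 156.5035
row 3: Σ corner-gray over 12 cells = 5190  → 156.2927
row 4: Σ corner-gray over 12 cells = 5601  → 168.6696
row 5: Σ corner-gray over 12 cells = 5992  → 180.4443
row 6: Σ corner-gray over 12 cells = 6171  → 185.8347
row 7: Σ corner-gray over 12 cells = 6719  → 202.3373
row 8: Σ corner-gray over 12 cells = 6333  → 190.7132
Σ rows: total corner-gray = 52075  → 1568.1967 mm³

1568.197


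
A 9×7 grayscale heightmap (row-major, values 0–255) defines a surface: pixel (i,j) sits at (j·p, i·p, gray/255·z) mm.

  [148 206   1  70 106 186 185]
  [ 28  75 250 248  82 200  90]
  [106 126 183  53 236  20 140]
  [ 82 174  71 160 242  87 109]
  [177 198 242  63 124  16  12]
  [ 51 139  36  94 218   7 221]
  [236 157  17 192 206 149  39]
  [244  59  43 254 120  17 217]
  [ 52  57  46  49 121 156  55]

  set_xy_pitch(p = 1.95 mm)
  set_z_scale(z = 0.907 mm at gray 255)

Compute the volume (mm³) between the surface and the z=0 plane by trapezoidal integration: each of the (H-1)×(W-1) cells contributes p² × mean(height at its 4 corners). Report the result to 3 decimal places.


81.731

height_mm = gray/255 × 0.907; cell vol = 1.95² × mean(4 corners)
unit = 1.95² × 0.907 / (4×255) = 0.00338124 mm³ per gray-sum
row 0: Σ corner-gray over 6 cells = 3299  → 11.1547
row 1: Σ corner-gray over 6 cells = 3310  → 11.1919
row 2: Σ corner-gray over 6 cells = 3141  → 10.6205
row 3: Σ corner-gray over 6 cells = 3134  → 10.5968
row 4: Σ corner-gray over 6 cells = 2735  → 9.2477
row 5: Σ corner-gray over 6 cells = 2977  → 10.0660
row 6: Σ corner-gray over 6 cells = 3164  → 10.6983
row 7: Σ corner-gray over 6 cells = 2412  → 8.1556
Σ rows: total corner-gray = 24172  → 81.7314 mm³


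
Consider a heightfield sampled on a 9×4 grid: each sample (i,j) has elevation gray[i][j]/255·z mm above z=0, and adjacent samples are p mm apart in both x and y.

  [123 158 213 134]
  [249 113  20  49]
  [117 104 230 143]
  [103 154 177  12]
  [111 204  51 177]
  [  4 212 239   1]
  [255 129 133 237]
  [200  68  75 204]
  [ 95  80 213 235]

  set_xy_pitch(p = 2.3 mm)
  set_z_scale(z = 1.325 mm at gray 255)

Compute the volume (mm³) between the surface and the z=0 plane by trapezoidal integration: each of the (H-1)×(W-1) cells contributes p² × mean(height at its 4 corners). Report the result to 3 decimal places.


height_mm = gray/255 × 1.325; cell vol = 2.3² × mean(4 corners)
unit = 2.3² × 1.325 / (4×255) = 0.00687181 mm³ per gray-sum
row 0: Σ corner-gray over 3 cells = 1563  → 10.7406
row 1: Σ corner-gray over 3 cells = 1492  → 10.2527
row 2: Σ corner-gray over 3 cells = 1705  → 11.7164
row 3: Σ corner-gray over 3 cells = 1575  → 10.8231
row 4: Σ corner-gray over 3 cells = 1705  → 11.7164
row 5: Σ corner-gray over 3 cells = 1923  → 13.2145
row 6: Σ corner-gray over 3 cells = 1706  → 11.7233
row 7: Σ corner-gray over 3 cells = 1606  → 11.0361
Σ rows: total corner-gray = 13275  → 91.2233 mm³

91.223


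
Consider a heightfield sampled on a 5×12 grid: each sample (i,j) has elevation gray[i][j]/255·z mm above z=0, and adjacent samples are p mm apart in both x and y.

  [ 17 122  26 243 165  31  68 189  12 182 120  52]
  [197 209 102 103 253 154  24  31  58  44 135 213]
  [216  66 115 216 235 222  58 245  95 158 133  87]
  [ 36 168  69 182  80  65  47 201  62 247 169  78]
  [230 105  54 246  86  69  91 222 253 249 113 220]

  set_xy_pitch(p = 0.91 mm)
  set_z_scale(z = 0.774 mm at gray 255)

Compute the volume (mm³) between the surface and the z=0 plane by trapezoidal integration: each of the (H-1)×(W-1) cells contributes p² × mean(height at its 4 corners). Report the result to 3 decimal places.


14.609

height_mm = gray/255 × 0.774; cell vol = 0.91² × mean(4 corners)
unit = 0.91² × 0.774 / (4×255) = 0.000628382 mm³ per gray-sum
row 0: Σ corner-gray over 11 cells = 5021  → 3.1551
row 1: Σ corner-gray over 11 cells = 6025  → 3.7860
row 2: Σ corner-gray over 11 cells = 6083  → 3.8224
row 3: Σ corner-gray over 11 cells = 6120  → 3.8457
Σ rows: total corner-gray = 23249  → 14.6092 mm³


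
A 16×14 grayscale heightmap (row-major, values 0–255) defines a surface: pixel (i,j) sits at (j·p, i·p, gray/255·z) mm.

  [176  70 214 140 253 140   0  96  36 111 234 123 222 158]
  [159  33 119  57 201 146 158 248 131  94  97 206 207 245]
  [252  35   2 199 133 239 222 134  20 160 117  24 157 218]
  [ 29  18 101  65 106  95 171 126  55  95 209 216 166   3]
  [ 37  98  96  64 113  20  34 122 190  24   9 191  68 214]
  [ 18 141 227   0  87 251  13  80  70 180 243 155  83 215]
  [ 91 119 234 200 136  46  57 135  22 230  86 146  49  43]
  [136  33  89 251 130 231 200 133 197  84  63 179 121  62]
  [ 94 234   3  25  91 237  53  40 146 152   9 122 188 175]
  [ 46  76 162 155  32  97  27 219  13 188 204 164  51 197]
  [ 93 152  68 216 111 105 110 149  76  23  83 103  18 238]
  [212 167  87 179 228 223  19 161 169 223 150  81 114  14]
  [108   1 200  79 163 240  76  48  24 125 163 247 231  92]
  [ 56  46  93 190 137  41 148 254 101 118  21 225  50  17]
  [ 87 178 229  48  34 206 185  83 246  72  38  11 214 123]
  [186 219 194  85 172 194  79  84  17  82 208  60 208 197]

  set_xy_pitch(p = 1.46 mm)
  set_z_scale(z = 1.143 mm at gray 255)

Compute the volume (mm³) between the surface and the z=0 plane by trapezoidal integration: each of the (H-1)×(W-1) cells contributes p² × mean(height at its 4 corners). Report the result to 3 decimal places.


229.279

height_mm = gray/255 × 1.143; cell vol = 1.46² × mean(4 corners)
unit = 1.46² × 1.143 / (4×255) = 0.00238865 mm³ per gray-sum
row 0: Σ corner-gray over 13 cells = 7410  → 17.6999
row 1: Σ corner-gray over 13 cells = 7152  → 17.0836
row 2: Σ corner-gray over 13 cells = 6232  → 14.8860
row 3: Σ corner-gray over 13 cells = 5187  → 12.3899
row 4: Σ corner-gray over 13 cells = 5602  → 13.3812
row 5: Σ corner-gray over 13 cells = 6347  → 15.1607
row 6: Σ corner-gray over 13 cells = 6674  → 15.9418
row 7: Σ corner-gray over 13 cells = 6489  → 15.4999
row 8: Σ corner-gray over 13 cells = 5888  → 14.0643
row 9: Σ corner-gray over 13 cells = 5778  → 13.8016
row 10: Σ corner-gray over 13 cells = 6587  → 15.7340
row 11: Σ corner-gray over 13 cells = 7222  → 17.2508
row 12: Σ corner-gray over 13 cells = 6315  → 15.0843
row 13: Σ corner-gray over 13 cells = 6219  → 14.8550
row 14: Σ corner-gray over 13 cells = 6885  → 16.4458
Σ rows: total corner-gray = 95987  → 229.2790 mm³
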